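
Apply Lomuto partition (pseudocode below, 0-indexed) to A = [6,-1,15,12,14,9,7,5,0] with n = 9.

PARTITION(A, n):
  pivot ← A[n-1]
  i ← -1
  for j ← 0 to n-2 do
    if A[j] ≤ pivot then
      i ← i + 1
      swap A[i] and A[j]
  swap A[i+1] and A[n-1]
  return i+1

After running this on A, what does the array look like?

pivot = A[8] = 0; i = -1
j=0: A[0]=6 > 0 → no swap
j=1: A[1]=-1 ≤ 0 → i=0, swap A[0],A[1] → [-1,6,15,12,14,9,7,5,0]
j=2: A[2]=15 > 0 → no swap
j=3: A[3]=12 > 0 → no swap
j=4: A[4]=14 > 0 → no swap
j=5: A[5]=9 > 0 → no swap
j=6: A[6]=7 > 0 → no swap
j=7: A[7]=5 > 0 → no swap
final swap A[1],A[8] → [-1,0,15,12,14,9,7,5,6]; return 1

[-1,0,15,12,14,9,7,5,6]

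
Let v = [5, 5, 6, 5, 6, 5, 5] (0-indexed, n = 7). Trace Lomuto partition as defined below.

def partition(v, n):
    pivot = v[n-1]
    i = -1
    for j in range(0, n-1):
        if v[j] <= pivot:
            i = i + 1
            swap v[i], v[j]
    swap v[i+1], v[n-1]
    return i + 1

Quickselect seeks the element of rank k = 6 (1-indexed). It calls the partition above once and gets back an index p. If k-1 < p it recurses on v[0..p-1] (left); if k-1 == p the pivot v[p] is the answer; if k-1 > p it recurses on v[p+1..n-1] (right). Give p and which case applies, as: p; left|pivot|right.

4; right

pivot = v[6] = 5; i = -1
j=0: v[0]=5 ≤ 5 → i=0, swap v[0],v[0] (no change) → [5, 5, 6, 5, 6, 5, 5]
j=1: v[1]=5 ≤ 5 → i=1, swap v[1],v[1] (no change) → [5, 5, 6, 5, 6, 5, 5]
j=2: v[2]=6 > 5 → no swap
j=3: v[3]=5 ≤ 5 → i=2, swap v[2],v[3] → [5, 5, 5, 6, 6, 5, 5]
j=4: v[4]=6 > 5 → no swap
j=5: v[5]=5 ≤ 5 → i=3, swap v[3],v[5] → [5, 5, 5, 5, 6, 6, 5]
final swap v[4],v[6] → [5, 5, 5, 5, 5, 6, 6]; return 4
p = 4; k-1 = 5 > 4 ⇒ right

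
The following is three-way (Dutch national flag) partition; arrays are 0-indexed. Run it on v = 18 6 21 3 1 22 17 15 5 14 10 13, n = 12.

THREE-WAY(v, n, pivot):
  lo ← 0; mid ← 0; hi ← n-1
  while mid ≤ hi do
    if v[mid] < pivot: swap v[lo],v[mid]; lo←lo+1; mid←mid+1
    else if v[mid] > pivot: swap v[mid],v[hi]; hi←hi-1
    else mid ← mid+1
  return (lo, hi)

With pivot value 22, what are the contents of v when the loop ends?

pivot = 22; lo=0, mid=0, hi=11
v[mid]=18<22: swap v[0],v[0]; lo=1,mid=1 → 18 6 21 3 1 22 17 15 5 14 10 13
v[mid]=6<22: swap v[1],v[1]; lo=2,mid=2 → 18 6 21 3 1 22 17 15 5 14 10 13
v[mid]=21<22: swap v[2],v[2]; lo=3,mid=3 → 18 6 21 3 1 22 17 15 5 14 10 13
v[mid]=3<22: swap v[3],v[3]; lo=4,mid=4 → 18 6 21 3 1 22 17 15 5 14 10 13
v[mid]=1<22: swap v[4],v[4]; lo=5,mid=5 → 18 6 21 3 1 22 17 15 5 14 10 13
v[mid]=22=22: mid=6
v[mid]=17<22: swap v[5],v[6]; lo=6,mid=7 → 18 6 21 3 1 17 22 15 5 14 10 13
v[mid]=15<22: swap v[6],v[7]; lo=7,mid=8 → 18 6 21 3 1 17 15 22 5 14 10 13
v[mid]=5<22: swap v[7],v[8]; lo=8,mid=9 → 18 6 21 3 1 17 15 5 22 14 10 13
v[mid]=14<22: swap v[8],v[9]; lo=9,mid=10 → 18 6 21 3 1 17 15 5 14 22 10 13
v[mid]=10<22: swap v[9],v[10]; lo=10,mid=11 → 18 6 21 3 1 17 15 5 14 10 22 13
v[mid]=13<22: swap v[10],v[11]; lo=11,mid=12 → 18 6 21 3 1 17 15 5 14 10 13 22
end: lo=11, hi=11; v = 18 6 21 3 1 17 15 5 14 10 13 22

18 6 21 3 1 17 15 5 14 10 13 22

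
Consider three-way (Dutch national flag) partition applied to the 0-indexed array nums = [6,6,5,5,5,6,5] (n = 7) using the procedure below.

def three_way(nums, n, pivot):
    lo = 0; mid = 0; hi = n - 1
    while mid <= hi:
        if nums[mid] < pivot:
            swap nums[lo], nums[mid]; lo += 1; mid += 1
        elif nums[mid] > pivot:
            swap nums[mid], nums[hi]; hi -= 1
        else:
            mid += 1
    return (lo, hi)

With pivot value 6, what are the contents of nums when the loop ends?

[5,5,5,5,6,6,6]

pivot = 6; lo=0, mid=0, hi=6
nums[mid]=6=6: mid=1
nums[mid]=6=6: mid=2
nums[mid]=5<6: swap nums[0],nums[2]; lo=1,mid=3 → [5,6,6,5,5,6,5]
nums[mid]=5<6: swap nums[1],nums[3]; lo=2,mid=4 → [5,5,6,6,5,6,5]
nums[mid]=5<6: swap nums[2],nums[4]; lo=3,mid=5 → [5,5,5,6,6,6,5]
nums[mid]=6=6: mid=6
nums[mid]=5<6: swap nums[3],nums[6]; lo=4,mid=7 → [5,5,5,5,6,6,6]
end: lo=4, hi=6; nums = [5,5,5,5,6,6,6]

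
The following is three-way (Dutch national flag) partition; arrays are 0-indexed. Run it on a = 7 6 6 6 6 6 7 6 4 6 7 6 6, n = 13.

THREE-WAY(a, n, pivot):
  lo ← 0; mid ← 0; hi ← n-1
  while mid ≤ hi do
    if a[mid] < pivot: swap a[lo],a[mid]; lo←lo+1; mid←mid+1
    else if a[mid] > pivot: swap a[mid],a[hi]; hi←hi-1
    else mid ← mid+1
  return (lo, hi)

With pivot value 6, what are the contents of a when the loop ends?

4 6 6 6 6 6 6 6 6 6 7 7 7

lo=0 mid=0 hi=12
7>6: swap(0,12), hi=11 ⇒ 6 6 6 6 6 6 7 6 4 6 7 6 7
6=6: mid=1
6=6: mid=2
6=6: mid=3
6=6: mid=4
6=6: mid=5
6=6: mid=6
7>6: swap(6,11), hi=10 ⇒ 6 6 6 6 6 6 6 6 4 6 7 7 7
6=6: mid=7
6=6: mid=8
4<6: swap(0,8), lo=1 mid=9 ⇒ 4 6 6 6 6 6 6 6 6 6 7 7 7
6=6: mid=10
7>6: swap(10,10), hi=9 ⇒ 4 6 6 6 6 6 6 6 6 6 7 7 7
done. lo=1 hi=9; a=4 6 6 6 6 6 6 6 6 6 7 7 7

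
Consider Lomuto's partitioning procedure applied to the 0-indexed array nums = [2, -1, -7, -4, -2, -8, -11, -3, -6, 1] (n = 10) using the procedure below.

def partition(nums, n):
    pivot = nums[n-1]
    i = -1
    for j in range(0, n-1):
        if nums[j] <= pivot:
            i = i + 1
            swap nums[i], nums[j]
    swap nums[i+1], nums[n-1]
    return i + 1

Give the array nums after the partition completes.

pivot=1, i=-1
j=0: 2>1, skip
j=1: -1≤1, i=0, swap(0,1) ⇒ [-1, 2, -7, -4, -2, -8, -11, -3, -6, 1]
j=2: -7≤1, i=1, swap(1,2) ⇒ [-1, -7, 2, -4, -2, -8, -11, -3, -6, 1]
j=3: -4≤1, i=2, swap(2,3) ⇒ [-1, -7, -4, 2, -2, -8, -11, -3, -6, 1]
j=4: -2≤1, i=3, swap(3,4) ⇒ [-1, -7, -4, -2, 2, -8, -11, -3, -6, 1]
j=5: -8≤1, i=4, swap(4,5) ⇒ [-1, -7, -4, -2, -8, 2, -11, -3, -6, 1]
j=6: -11≤1, i=5, swap(5,6) ⇒ [-1, -7, -4, -2, -8, -11, 2, -3, -6, 1]
j=7: -3≤1, i=6, swap(6,7) ⇒ [-1, -7, -4, -2, -8, -11, -3, 2, -6, 1]
j=8: -6≤1, i=7, swap(7,8) ⇒ [-1, -7, -4, -2, -8, -11, -3, -6, 2, 1]
swap(8,9) ⇒ [-1, -7, -4, -2, -8, -11, -3, -6, 1, 2]; return 8

[-1, -7, -4, -2, -8, -11, -3, -6, 1, 2]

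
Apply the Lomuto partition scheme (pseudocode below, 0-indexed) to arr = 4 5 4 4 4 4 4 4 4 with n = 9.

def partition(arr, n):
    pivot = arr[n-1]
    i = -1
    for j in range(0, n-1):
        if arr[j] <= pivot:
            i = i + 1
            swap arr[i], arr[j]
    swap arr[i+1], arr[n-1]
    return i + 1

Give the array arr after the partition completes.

4 4 4 4 4 4 4 4 5

pivot = arr[8] = 4; i = -1
j=0: arr[0]=4 ≤ 4 → i=0, swap arr[0],arr[0] (no change) → 4 5 4 4 4 4 4 4 4
j=1: arr[1]=5 > 4 → no swap
j=2: arr[2]=4 ≤ 4 → i=1, swap arr[1],arr[2] → 4 4 5 4 4 4 4 4 4
j=3: arr[3]=4 ≤ 4 → i=2, swap arr[2],arr[3] → 4 4 4 5 4 4 4 4 4
j=4: arr[4]=4 ≤ 4 → i=3, swap arr[3],arr[4] → 4 4 4 4 5 4 4 4 4
j=5: arr[5]=4 ≤ 4 → i=4, swap arr[4],arr[5] → 4 4 4 4 4 5 4 4 4
j=6: arr[6]=4 ≤ 4 → i=5, swap arr[5],arr[6] → 4 4 4 4 4 4 5 4 4
j=7: arr[7]=4 ≤ 4 → i=6, swap arr[6],arr[7] → 4 4 4 4 4 4 4 5 4
final swap arr[7],arr[8] → 4 4 4 4 4 4 4 4 5; return 7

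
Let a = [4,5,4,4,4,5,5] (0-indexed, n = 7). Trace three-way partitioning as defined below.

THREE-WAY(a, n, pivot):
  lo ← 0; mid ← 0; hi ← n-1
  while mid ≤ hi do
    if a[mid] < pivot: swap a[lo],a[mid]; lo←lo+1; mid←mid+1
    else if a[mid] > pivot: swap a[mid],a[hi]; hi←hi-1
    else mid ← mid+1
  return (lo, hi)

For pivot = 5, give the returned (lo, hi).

(4, 6)

lo=0 mid=0 hi=6
4<5: swap(0,0), lo=1 mid=1 ⇒ [4,5,4,4,4,5,5]
5=5: mid=2
4<5: swap(1,2), lo=2 mid=3 ⇒ [4,4,5,4,4,5,5]
4<5: swap(2,3), lo=3 mid=4 ⇒ [4,4,4,5,4,5,5]
4<5: swap(3,4), lo=4 mid=5 ⇒ [4,4,4,4,5,5,5]
5=5: mid=6
5=5: mid=7
done. lo=4 hi=6; a=[4,4,4,4,5,5,5]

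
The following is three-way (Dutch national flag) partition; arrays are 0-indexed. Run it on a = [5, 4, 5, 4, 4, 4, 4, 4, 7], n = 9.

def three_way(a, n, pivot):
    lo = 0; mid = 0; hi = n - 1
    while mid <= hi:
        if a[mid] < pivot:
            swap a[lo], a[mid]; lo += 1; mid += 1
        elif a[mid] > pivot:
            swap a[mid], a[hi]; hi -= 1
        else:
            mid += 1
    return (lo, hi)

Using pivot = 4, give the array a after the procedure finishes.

pivot = 4; lo=0, mid=0, hi=8
a[mid]=5>4: swap a[0],a[8]; hi=7 → [7, 4, 5, 4, 4, 4, 4, 4, 5]
a[mid]=7>4: swap a[0],a[7]; hi=6 → [4, 4, 5, 4, 4, 4, 4, 7, 5]
a[mid]=4=4: mid=1
a[mid]=4=4: mid=2
a[mid]=5>4: swap a[2],a[6]; hi=5 → [4, 4, 4, 4, 4, 4, 5, 7, 5]
a[mid]=4=4: mid=3
a[mid]=4=4: mid=4
a[mid]=4=4: mid=5
a[mid]=4=4: mid=6
end: lo=0, hi=5; a = [4, 4, 4, 4, 4, 4, 5, 7, 5]

[4, 4, 4, 4, 4, 4, 5, 7, 5]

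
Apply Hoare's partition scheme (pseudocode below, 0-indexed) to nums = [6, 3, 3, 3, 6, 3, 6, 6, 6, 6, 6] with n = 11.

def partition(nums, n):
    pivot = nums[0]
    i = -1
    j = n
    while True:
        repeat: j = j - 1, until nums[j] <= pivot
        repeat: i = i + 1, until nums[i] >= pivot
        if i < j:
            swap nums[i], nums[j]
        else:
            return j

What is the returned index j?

pivot=6
j stops at 10 (6), i stops at 0 (6); swap ⇒ [6, 3, 3, 3, 6, 3, 6, 6, 6, 6, 6]
j stops at 9 (6), i stops at 4 (6); swap ⇒ [6, 3, 3, 3, 6, 3, 6, 6, 6, 6, 6]
j stops at 8 (6), i stops at 6 (6); swap ⇒ [6, 3, 3, 3, 6, 3, 6, 6, 6, 6, 6]
j stops at 7, i stops at 7; i≥j ⇒ return 7. nums=[6, 3, 3, 3, 6, 3, 6, 6, 6, 6, 6]

7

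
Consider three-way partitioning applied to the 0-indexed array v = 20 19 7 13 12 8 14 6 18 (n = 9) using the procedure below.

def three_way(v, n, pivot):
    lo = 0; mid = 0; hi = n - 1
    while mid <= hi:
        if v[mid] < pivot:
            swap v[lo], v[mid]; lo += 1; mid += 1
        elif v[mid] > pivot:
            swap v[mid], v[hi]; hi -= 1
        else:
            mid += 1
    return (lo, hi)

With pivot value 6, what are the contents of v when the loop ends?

6 7 13 12 8 14 19 18 20

lo=0 mid=0 hi=8
20>6: swap(0,8), hi=7 ⇒ 18 19 7 13 12 8 14 6 20
18>6: swap(0,7), hi=6 ⇒ 6 19 7 13 12 8 14 18 20
6=6: mid=1
19>6: swap(1,6), hi=5 ⇒ 6 14 7 13 12 8 19 18 20
14>6: swap(1,5), hi=4 ⇒ 6 8 7 13 12 14 19 18 20
8>6: swap(1,4), hi=3 ⇒ 6 12 7 13 8 14 19 18 20
12>6: swap(1,3), hi=2 ⇒ 6 13 7 12 8 14 19 18 20
13>6: swap(1,2), hi=1 ⇒ 6 7 13 12 8 14 19 18 20
7>6: swap(1,1), hi=0 ⇒ 6 7 13 12 8 14 19 18 20
done. lo=0 hi=0; v=6 7 13 12 8 14 19 18 20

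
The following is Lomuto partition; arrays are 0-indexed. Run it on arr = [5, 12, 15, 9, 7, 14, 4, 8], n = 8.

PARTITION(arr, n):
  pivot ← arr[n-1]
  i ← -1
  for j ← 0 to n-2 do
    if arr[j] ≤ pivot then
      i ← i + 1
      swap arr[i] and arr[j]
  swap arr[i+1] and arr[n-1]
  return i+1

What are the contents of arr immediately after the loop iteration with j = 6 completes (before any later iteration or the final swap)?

pivot=8, i=-1
j=0: 5≤8, i=0, swap(0,0) ⇒ [5, 12, 15, 9, 7, 14, 4, 8]
j=1: 12>8, skip
j=2: 15>8, skip
j=3: 9>8, skip
j=4: 7≤8, i=1, swap(1,4) ⇒ [5, 7, 15, 9, 12, 14, 4, 8]
j=5: 14>8, skip
j=6: 4≤8, i=2, swap(2,6) ⇒ [5, 7, 4, 9, 12, 14, 15, 8]
(after j=6) arr = [5, 7, 4, 9, 12, 14, 15, 8]

[5, 7, 4, 9, 12, 14, 15, 8]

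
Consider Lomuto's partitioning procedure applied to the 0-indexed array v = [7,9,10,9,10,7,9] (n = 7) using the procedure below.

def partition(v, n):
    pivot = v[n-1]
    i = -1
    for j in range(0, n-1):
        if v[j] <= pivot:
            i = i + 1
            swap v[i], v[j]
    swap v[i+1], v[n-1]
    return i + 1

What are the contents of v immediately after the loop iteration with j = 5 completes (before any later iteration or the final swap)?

[7,9,9,7,10,10,9]

pivot=9, i=-1
j=0: 7≤9, i=0, swap(0,0) ⇒ [7,9,10,9,10,7,9]
j=1: 9≤9, i=1, swap(1,1) ⇒ [7,9,10,9,10,7,9]
j=2: 10>9, skip
j=3: 9≤9, i=2, swap(2,3) ⇒ [7,9,9,10,10,7,9]
j=4: 10>9, skip
j=5: 7≤9, i=3, swap(3,5) ⇒ [7,9,9,7,10,10,9]
(after j=5) v = [7,9,9,7,10,10,9]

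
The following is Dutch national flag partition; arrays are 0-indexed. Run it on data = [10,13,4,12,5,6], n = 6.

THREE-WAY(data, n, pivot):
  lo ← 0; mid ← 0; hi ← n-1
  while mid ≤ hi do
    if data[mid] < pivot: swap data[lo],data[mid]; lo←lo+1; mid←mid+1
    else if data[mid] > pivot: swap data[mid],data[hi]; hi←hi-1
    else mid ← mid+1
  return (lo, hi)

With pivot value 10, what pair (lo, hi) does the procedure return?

(3, 3)

pivot = 10; lo=0, mid=0, hi=5
data[mid]=10=10: mid=1
data[mid]=13>10: swap data[1],data[5]; hi=4 → [10,6,4,12,5,13]
data[mid]=6<10: swap data[0],data[1]; lo=1,mid=2 → [6,10,4,12,5,13]
data[mid]=4<10: swap data[1],data[2]; lo=2,mid=3 → [6,4,10,12,5,13]
data[mid]=12>10: swap data[3],data[4]; hi=3 → [6,4,10,5,12,13]
data[mid]=5<10: swap data[2],data[3]; lo=3,mid=4 → [6,4,5,10,12,13]
end: lo=3, hi=3; data = [6,4,5,10,12,13]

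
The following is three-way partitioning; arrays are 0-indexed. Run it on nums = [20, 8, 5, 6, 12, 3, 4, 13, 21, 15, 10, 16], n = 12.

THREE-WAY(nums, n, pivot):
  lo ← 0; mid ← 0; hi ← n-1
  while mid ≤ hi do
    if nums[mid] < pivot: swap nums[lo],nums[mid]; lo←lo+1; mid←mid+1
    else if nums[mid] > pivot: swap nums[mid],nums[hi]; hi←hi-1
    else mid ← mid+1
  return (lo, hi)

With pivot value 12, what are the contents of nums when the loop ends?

[10, 8, 5, 6, 3, 4, 12, 21, 15, 13, 16, 20]

pivot = 12; lo=0, mid=0, hi=11
nums[mid]=20>12: swap nums[0],nums[11]; hi=10 → [16, 8, 5, 6, 12, 3, 4, 13, 21, 15, 10, 20]
nums[mid]=16>12: swap nums[0],nums[10]; hi=9 → [10, 8, 5, 6, 12, 3, 4, 13, 21, 15, 16, 20]
nums[mid]=10<12: swap nums[0],nums[0]; lo=1,mid=1 → [10, 8, 5, 6, 12, 3, 4, 13, 21, 15, 16, 20]
nums[mid]=8<12: swap nums[1],nums[1]; lo=2,mid=2 → [10, 8, 5, 6, 12, 3, 4, 13, 21, 15, 16, 20]
nums[mid]=5<12: swap nums[2],nums[2]; lo=3,mid=3 → [10, 8, 5, 6, 12, 3, 4, 13, 21, 15, 16, 20]
nums[mid]=6<12: swap nums[3],nums[3]; lo=4,mid=4 → [10, 8, 5, 6, 12, 3, 4, 13, 21, 15, 16, 20]
nums[mid]=12=12: mid=5
nums[mid]=3<12: swap nums[4],nums[5]; lo=5,mid=6 → [10, 8, 5, 6, 3, 12, 4, 13, 21, 15, 16, 20]
nums[mid]=4<12: swap nums[5],nums[6]; lo=6,mid=7 → [10, 8, 5, 6, 3, 4, 12, 13, 21, 15, 16, 20]
nums[mid]=13>12: swap nums[7],nums[9]; hi=8 → [10, 8, 5, 6, 3, 4, 12, 15, 21, 13, 16, 20]
nums[mid]=15>12: swap nums[7],nums[8]; hi=7 → [10, 8, 5, 6, 3, 4, 12, 21, 15, 13, 16, 20]
nums[mid]=21>12: swap nums[7],nums[7]; hi=6 → [10, 8, 5, 6, 3, 4, 12, 21, 15, 13, 16, 20]
end: lo=6, hi=6; nums = [10, 8, 5, 6, 3, 4, 12, 21, 15, 13, 16, 20]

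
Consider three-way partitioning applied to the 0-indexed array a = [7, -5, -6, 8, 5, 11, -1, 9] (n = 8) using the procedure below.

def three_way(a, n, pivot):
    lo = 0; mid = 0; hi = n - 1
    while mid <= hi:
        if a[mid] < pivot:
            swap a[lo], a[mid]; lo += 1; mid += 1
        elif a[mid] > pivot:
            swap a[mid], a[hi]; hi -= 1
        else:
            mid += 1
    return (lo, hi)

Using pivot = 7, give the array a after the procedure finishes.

[-5, -6, -1, 5, 7, 11, 9, 8]

lo=0 mid=0 hi=7
7=7: mid=1
-5<7: swap(0,1), lo=1 mid=2 ⇒ [-5, 7, -6, 8, 5, 11, -1, 9]
-6<7: swap(1,2), lo=2 mid=3 ⇒ [-5, -6, 7, 8, 5, 11, -1, 9]
8>7: swap(3,7), hi=6 ⇒ [-5, -6, 7, 9, 5, 11, -1, 8]
9>7: swap(3,6), hi=5 ⇒ [-5, -6, 7, -1, 5, 11, 9, 8]
-1<7: swap(2,3), lo=3 mid=4 ⇒ [-5, -6, -1, 7, 5, 11, 9, 8]
5<7: swap(3,4), lo=4 mid=5 ⇒ [-5, -6, -1, 5, 7, 11, 9, 8]
11>7: swap(5,5), hi=4 ⇒ [-5, -6, -1, 5, 7, 11, 9, 8]
done. lo=4 hi=4; a=[-5, -6, -1, 5, 7, 11, 9, 8]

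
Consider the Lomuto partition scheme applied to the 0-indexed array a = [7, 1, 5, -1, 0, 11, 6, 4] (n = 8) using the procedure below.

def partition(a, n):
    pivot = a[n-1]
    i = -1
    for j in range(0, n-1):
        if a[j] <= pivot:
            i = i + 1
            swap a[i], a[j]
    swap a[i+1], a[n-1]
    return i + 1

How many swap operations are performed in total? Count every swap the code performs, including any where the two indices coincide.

pivot = a[7] = 4; i = -1
j=0: a[0]=7 > 4 → no swap
j=1: a[1]=1 ≤ 4 → i=0, swap a[0],a[1] → [1, 7, 5, -1, 0, 11, 6, 4]
j=2: a[2]=5 > 4 → no swap
j=3: a[3]=-1 ≤ 4 → i=1, swap a[1],a[3] → [1, -1, 5, 7, 0, 11, 6, 4]
j=4: a[4]=0 ≤ 4 → i=2, swap a[2],a[4] → [1, -1, 0, 7, 5, 11, 6, 4]
j=5: a[5]=11 > 4 → no swap
j=6: a[6]=6 > 4 → no swap
final swap a[3],a[7] → [1, -1, 0, 4, 5, 11, 6, 7]; return 3

4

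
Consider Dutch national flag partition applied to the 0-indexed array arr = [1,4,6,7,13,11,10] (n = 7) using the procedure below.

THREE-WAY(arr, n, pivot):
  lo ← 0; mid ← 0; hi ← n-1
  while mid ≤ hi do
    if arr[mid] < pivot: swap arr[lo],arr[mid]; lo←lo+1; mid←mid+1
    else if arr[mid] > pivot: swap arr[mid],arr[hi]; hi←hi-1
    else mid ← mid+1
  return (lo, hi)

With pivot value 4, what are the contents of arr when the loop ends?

[1,4,7,13,11,10,6]

lo=0 mid=0 hi=6
1<4: swap(0,0), lo=1 mid=1 ⇒ [1,4,6,7,13,11,10]
4=4: mid=2
6>4: swap(2,6), hi=5 ⇒ [1,4,10,7,13,11,6]
10>4: swap(2,5), hi=4 ⇒ [1,4,11,7,13,10,6]
11>4: swap(2,4), hi=3 ⇒ [1,4,13,7,11,10,6]
13>4: swap(2,3), hi=2 ⇒ [1,4,7,13,11,10,6]
7>4: swap(2,2), hi=1 ⇒ [1,4,7,13,11,10,6]
done. lo=1 hi=1; arr=[1,4,7,13,11,10,6]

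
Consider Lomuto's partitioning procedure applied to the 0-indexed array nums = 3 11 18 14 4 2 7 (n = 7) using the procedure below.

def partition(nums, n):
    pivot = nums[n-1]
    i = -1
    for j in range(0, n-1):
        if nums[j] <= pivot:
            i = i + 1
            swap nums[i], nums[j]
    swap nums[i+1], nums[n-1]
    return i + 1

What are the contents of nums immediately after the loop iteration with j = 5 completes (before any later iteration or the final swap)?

3 4 2 14 11 18 7

pivot=7, i=-1
j=0: 3≤7, i=0, swap(0,0) ⇒ 3 11 18 14 4 2 7
j=1: 11>7, skip
j=2: 18>7, skip
j=3: 14>7, skip
j=4: 4≤7, i=1, swap(1,4) ⇒ 3 4 18 14 11 2 7
j=5: 2≤7, i=2, swap(2,5) ⇒ 3 4 2 14 11 18 7
(after j=5) nums = 3 4 2 14 11 18 7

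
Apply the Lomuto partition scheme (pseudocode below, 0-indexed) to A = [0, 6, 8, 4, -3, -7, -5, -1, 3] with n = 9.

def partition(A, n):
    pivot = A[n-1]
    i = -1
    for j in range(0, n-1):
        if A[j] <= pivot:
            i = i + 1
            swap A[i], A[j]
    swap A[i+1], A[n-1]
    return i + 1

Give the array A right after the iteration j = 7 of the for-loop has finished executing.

[0, -3, -7, -5, -1, 8, 4, 6, 3]

pivot = A[8] = 3; i = -1
j=0: A[0]=0 ≤ 3 → i=0, swap A[0],A[0] (no change) → [0, 6, 8, 4, -3, -7, -5, -1, 3]
j=1: A[1]=6 > 3 → no swap
j=2: A[2]=8 > 3 → no swap
j=3: A[3]=4 > 3 → no swap
j=4: A[4]=-3 ≤ 3 → i=1, swap A[1],A[4] → [0, -3, 8, 4, 6, -7, -5, -1, 3]
j=5: A[5]=-7 ≤ 3 → i=2, swap A[2],A[5] → [0, -3, -7, 4, 6, 8, -5, -1, 3]
j=6: A[6]=-5 ≤ 3 → i=3, swap A[3],A[6] → [0, -3, -7, -5, 6, 8, 4, -1, 3]
j=7: A[7]=-1 ≤ 3 → i=4, swap A[4],A[7] → [0, -3, -7, -5, -1, 8, 4, 6, 3]
(after j=7) A = [0, -3, -7, -5, -1, 8, 4, 6, 3]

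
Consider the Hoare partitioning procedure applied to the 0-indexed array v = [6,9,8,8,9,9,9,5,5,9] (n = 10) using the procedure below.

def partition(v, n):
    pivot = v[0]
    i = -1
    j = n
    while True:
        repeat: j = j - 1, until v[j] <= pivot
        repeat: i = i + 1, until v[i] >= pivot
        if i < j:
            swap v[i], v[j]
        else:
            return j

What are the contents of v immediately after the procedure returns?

pivot = v[0] = 6; i = -1, j = 10
j→8 (v[8]=5≤6), i→0 (v[0]=6≥6); i<j, swap → [5,9,8,8,9,9,9,5,6,9]
j→7 (v[7]=5≤6), i→1 (v[1]=9≥6); i<j, swap → [5,5,8,8,9,9,9,9,6,9]
j→1, i→2; i≥j, return j=1. v = [5,5,8,8,9,9,9,9,6,9]

[5,5,8,8,9,9,9,9,6,9]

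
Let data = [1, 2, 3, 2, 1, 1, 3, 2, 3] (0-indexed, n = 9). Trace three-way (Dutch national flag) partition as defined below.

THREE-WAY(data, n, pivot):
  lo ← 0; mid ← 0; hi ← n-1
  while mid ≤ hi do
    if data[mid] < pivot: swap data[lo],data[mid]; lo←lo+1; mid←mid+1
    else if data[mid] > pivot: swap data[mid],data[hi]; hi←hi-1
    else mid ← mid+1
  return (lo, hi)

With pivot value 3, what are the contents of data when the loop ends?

pivot = 3; lo=0, mid=0, hi=8
data[mid]=1<3: swap data[0],data[0]; lo=1,mid=1 → [1, 2, 3, 2, 1, 1, 3, 2, 3]
data[mid]=2<3: swap data[1],data[1]; lo=2,mid=2 → [1, 2, 3, 2, 1, 1, 3, 2, 3]
data[mid]=3=3: mid=3
data[mid]=2<3: swap data[2],data[3]; lo=3,mid=4 → [1, 2, 2, 3, 1, 1, 3, 2, 3]
data[mid]=1<3: swap data[3],data[4]; lo=4,mid=5 → [1, 2, 2, 1, 3, 1, 3, 2, 3]
data[mid]=1<3: swap data[4],data[5]; lo=5,mid=6 → [1, 2, 2, 1, 1, 3, 3, 2, 3]
data[mid]=3=3: mid=7
data[mid]=2<3: swap data[5],data[7]; lo=6,mid=8 → [1, 2, 2, 1, 1, 2, 3, 3, 3]
data[mid]=3=3: mid=9
end: lo=6, hi=8; data = [1, 2, 2, 1, 1, 2, 3, 3, 3]

[1, 2, 2, 1, 1, 2, 3, 3, 3]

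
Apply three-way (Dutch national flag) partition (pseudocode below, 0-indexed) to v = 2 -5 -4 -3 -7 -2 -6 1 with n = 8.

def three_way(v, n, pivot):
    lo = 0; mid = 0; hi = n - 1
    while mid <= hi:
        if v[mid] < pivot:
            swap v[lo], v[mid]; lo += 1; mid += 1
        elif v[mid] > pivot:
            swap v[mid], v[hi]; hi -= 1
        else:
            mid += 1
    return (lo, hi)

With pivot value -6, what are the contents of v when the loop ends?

pivot = -6; lo=0, mid=0, hi=7
v[mid]=2>-6: swap v[0],v[7]; hi=6 → 1 -5 -4 -3 -7 -2 -6 2
v[mid]=1>-6: swap v[0],v[6]; hi=5 → -6 -5 -4 -3 -7 -2 1 2
v[mid]=-6=-6: mid=1
v[mid]=-5>-6: swap v[1],v[5]; hi=4 → -6 -2 -4 -3 -7 -5 1 2
v[mid]=-2>-6: swap v[1],v[4]; hi=3 → -6 -7 -4 -3 -2 -5 1 2
v[mid]=-7<-6: swap v[0],v[1]; lo=1,mid=2 → -7 -6 -4 -3 -2 -5 1 2
v[mid]=-4>-6: swap v[2],v[3]; hi=2 → -7 -6 -3 -4 -2 -5 1 2
v[mid]=-3>-6: swap v[2],v[2]; hi=1 → -7 -6 -3 -4 -2 -5 1 2
end: lo=1, hi=1; v = -7 -6 -3 -4 -2 -5 1 2

-7 -6 -3 -4 -2 -5 1 2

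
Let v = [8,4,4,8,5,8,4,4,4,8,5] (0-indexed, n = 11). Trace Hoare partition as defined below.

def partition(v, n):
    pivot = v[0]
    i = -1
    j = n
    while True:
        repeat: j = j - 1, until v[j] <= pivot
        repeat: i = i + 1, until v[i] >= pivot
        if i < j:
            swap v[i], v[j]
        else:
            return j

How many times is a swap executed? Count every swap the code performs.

3

pivot=8
j stops at 10 (5), i stops at 0 (8); swap ⇒ [5,4,4,8,5,8,4,4,4,8,8]
j stops at 9 (8), i stops at 3 (8); swap ⇒ [5,4,4,8,5,8,4,4,4,8,8]
j stops at 8 (4), i stops at 5 (8); swap ⇒ [5,4,4,8,5,4,4,4,8,8,8]
j stops at 7, i stops at 8; i≥j ⇒ return 7. v=[5,4,4,8,5,4,4,4,8,8,8]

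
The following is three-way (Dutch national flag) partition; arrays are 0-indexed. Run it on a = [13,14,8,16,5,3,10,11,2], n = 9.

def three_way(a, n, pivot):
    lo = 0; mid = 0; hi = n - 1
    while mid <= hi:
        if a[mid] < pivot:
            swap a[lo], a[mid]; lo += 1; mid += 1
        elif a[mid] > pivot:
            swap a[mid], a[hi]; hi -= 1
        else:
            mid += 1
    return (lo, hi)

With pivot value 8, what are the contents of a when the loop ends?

lo=0 mid=0 hi=8
13>8: swap(0,8), hi=7 ⇒ [2,14,8,16,5,3,10,11,13]
2<8: swap(0,0), lo=1 mid=1 ⇒ [2,14,8,16,5,3,10,11,13]
14>8: swap(1,7), hi=6 ⇒ [2,11,8,16,5,3,10,14,13]
11>8: swap(1,6), hi=5 ⇒ [2,10,8,16,5,3,11,14,13]
10>8: swap(1,5), hi=4 ⇒ [2,3,8,16,5,10,11,14,13]
3<8: swap(1,1), lo=2 mid=2 ⇒ [2,3,8,16,5,10,11,14,13]
8=8: mid=3
16>8: swap(3,4), hi=3 ⇒ [2,3,8,5,16,10,11,14,13]
5<8: swap(2,3), lo=3 mid=4 ⇒ [2,3,5,8,16,10,11,14,13]
done. lo=3 hi=3; a=[2,3,5,8,16,10,11,14,13]

[2,3,5,8,16,10,11,14,13]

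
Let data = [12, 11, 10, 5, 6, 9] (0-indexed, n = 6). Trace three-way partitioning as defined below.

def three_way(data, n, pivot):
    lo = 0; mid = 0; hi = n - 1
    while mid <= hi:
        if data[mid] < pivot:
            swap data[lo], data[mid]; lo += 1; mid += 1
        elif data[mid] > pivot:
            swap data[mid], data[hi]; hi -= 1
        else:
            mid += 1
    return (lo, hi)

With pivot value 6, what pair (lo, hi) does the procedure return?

(1, 1)

pivot = 6; lo=0, mid=0, hi=5
data[mid]=12>6: swap data[0],data[5]; hi=4 → [9, 11, 10, 5, 6, 12]
data[mid]=9>6: swap data[0],data[4]; hi=3 → [6, 11, 10, 5, 9, 12]
data[mid]=6=6: mid=1
data[mid]=11>6: swap data[1],data[3]; hi=2 → [6, 5, 10, 11, 9, 12]
data[mid]=5<6: swap data[0],data[1]; lo=1,mid=2 → [5, 6, 10, 11, 9, 12]
data[mid]=10>6: swap data[2],data[2]; hi=1 → [5, 6, 10, 11, 9, 12]
end: lo=1, hi=1; data = [5, 6, 10, 11, 9, 12]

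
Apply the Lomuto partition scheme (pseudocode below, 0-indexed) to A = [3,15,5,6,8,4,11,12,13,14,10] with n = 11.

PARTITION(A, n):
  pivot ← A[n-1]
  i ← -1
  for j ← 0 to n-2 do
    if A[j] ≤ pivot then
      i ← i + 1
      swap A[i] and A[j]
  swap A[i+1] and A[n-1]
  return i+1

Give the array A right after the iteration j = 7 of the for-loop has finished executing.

pivot=10, i=-1
j=0: 3≤10, i=0, swap(0,0) ⇒ [3,15,5,6,8,4,11,12,13,14,10]
j=1: 15>10, skip
j=2: 5≤10, i=1, swap(1,2) ⇒ [3,5,15,6,8,4,11,12,13,14,10]
j=3: 6≤10, i=2, swap(2,3) ⇒ [3,5,6,15,8,4,11,12,13,14,10]
j=4: 8≤10, i=3, swap(3,4) ⇒ [3,5,6,8,15,4,11,12,13,14,10]
j=5: 4≤10, i=4, swap(4,5) ⇒ [3,5,6,8,4,15,11,12,13,14,10]
j=6: 11>10, skip
j=7: 12>10, skip
(after j=7) A = [3,5,6,8,4,15,11,12,13,14,10]

[3,5,6,8,4,15,11,12,13,14,10]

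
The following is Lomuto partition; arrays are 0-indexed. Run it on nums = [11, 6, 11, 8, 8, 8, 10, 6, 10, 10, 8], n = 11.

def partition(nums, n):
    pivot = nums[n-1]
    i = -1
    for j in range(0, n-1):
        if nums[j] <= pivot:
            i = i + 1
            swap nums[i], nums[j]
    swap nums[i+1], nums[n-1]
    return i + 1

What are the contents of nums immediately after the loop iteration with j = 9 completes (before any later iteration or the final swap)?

[6, 8, 8, 8, 6, 11, 10, 11, 10, 10, 8]

pivot=8, i=-1
j=0: 11>8, skip
j=1: 6≤8, i=0, swap(0,1) ⇒ [6, 11, 11, 8, 8, 8, 10, 6, 10, 10, 8]
j=2: 11>8, skip
j=3: 8≤8, i=1, swap(1,3) ⇒ [6, 8, 11, 11, 8, 8, 10, 6, 10, 10, 8]
j=4: 8≤8, i=2, swap(2,4) ⇒ [6, 8, 8, 11, 11, 8, 10, 6, 10, 10, 8]
j=5: 8≤8, i=3, swap(3,5) ⇒ [6, 8, 8, 8, 11, 11, 10, 6, 10, 10, 8]
j=6: 10>8, skip
j=7: 6≤8, i=4, swap(4,7) ⇒ [6, 8, 8, 8, 6, 11, 10, 11, 10, 10, 8]
j=8: 10>8, skip
j=9: 10>8, skip
(after j=9) nums = [6, 8, 8, 8, 6, 11, 10, 11, 10, 10, 8]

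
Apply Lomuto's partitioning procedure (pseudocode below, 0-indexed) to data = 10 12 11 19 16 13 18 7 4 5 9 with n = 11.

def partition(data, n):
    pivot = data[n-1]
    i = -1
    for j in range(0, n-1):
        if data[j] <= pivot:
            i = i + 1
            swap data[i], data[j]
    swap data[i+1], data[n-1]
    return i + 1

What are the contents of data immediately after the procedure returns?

pivot = data[10] = 9; i = -1
j=0: data[0]=10 > 9 → no swap
j=1: data[1]=12 > 9 → no swap
j=2: data[2]=11 > 9 → no swap
j=3: data[3]=19 > 9 → no swap
j=4: data[4]=16 > 9 → no swap
j=5: data[5]=13 > 9 → no swap
j=6: data[6]=18 > 9 → no swap
j=7: data[7]=7 ≤ 9 → i=0, swap data[0],data[7] → 7 12 11 19 16 13 18 10 4 5 9
j=8: data[8]=4 ≤ 9 → i=1, swap data[1],data[8] → 7 4 11 19 16 13 18 10 12 5 9
j=9: data[9]=5 ≤ 9 → i=2, swap data[2],data[9] → 7 4 5 19 16 13 18 10 12 11 9
final swap data[3],data[10] → 7 4 5 9 16 13 18 10 12 11 19; return 3

7 4 5 9 16 13 18 10 12 11 19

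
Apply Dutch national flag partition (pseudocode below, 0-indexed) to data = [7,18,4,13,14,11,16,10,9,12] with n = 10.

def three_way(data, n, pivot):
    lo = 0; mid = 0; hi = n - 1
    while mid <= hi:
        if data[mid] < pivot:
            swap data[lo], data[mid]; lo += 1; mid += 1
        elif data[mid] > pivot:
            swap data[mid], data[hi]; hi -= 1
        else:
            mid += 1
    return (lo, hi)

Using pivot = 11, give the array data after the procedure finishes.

[7,9,4,10,11,16,14,13,12,18]

lo=0 mid=0 hi=9
7<11: swap(0,0), lo=1 mid=1 ⇒ [7,18,4,13,14,11,16,10,9,12]
18>11: swap(1,9), hi=8 ⇒ [7,12,4,13,14,11,16,10,9,18]
12>11: swap(1,8), hi=7 ⇒ [7,9,4,13,14,11,16,10,12,18]
9<11: swap(1,1), lo=2 mid=2 ⇒ [7,9,4,13,14,11,16,10,12,18]
4<11: swap(2,2), lo=3 mid=3 ⇒ [7,9,4,13,14,11,16,10,12,18]
13>11: swap(3,7), hi=6 ⇒ [7,9,4,10,14,11,16,13,12,18]
10<11: swap(3,3), lo=4 mid=4 ⇒ [7,9,4,10,14,11,16,13,12,18]
14>11: swap(4,6), hi=5 ⇒ [7,9,4,10,16,11,14,13,12,18]
16>11: swap(4,5), hi=4 ⇒ [7,9,4,10,11,16,14,13,12,18]
11=11: mid=5
done. lo=4 hi=4; data=[7,9,4,10,11,16,14,13,12,18]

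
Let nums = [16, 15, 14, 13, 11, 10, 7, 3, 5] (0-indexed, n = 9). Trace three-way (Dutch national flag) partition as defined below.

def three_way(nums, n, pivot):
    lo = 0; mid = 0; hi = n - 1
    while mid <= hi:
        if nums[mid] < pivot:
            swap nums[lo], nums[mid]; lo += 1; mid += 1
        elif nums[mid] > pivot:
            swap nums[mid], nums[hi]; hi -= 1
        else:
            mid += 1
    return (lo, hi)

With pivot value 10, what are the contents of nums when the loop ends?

lo=0 mid=0 hi=8
16>10: swap(0,8), hi=7 ⇒ [5, 15, 14, 13, 11, 10, 7, 3, 16]
5<10: swap(0,0), lo=1 mid=1 ⇒ [5, 15, 14, 13, 11, 10, 7, 3, 16]
15>10: swap(1,7), hi=6 ⇒ [5, 3, 14, 13, 11, 10, 7, 15, 16]
3<10: swap(1,1), lo=2 mid=2 ⇒ [5, 3, 14, 13, 11, 10, 7, 15, 16]
14>10: swap(2,6), hi=5 ⇒ [5, 3, 7, 13, 11, 10, 14, 15, 16]
7<10: swap(2,2), lo=3 mid=3 ⇒ [5, 3, 7, 13, 11, 10, 14, 15, 16]
13>10: swap(3,5), hi=4 ⇒ [5, 3, 7, 10, 11, 13, 14, 15, 16]
10=10: mid=4
11>10: swap(4,4), hi=3 ⇒ [5, 3, 7, 10, 11, 13, 14, 15, 16]
done. lo=3 hi=3; nums=[5, 3, 7, 10, 11, 13, 14, 15, 16]

[5, 3, 7, 10, 11, 13, 14, 15, 16]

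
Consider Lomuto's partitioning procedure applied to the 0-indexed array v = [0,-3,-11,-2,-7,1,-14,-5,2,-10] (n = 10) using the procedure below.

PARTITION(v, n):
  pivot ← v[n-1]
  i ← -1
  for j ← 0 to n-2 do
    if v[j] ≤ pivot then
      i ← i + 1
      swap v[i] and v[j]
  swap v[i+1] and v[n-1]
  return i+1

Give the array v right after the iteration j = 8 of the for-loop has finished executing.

pivot=-10, i=-1
j=0: 0>-10, skip
j=1: -3>-10, skip
j=2: -11≤-10, i=0, swap(0,2) ⇒ [-11,-3,0,-2,-7,1,-14,-5,2,-10]
j=3: -2>-10, skip
j=4: -7>-10, skip
j=5: 1>-10, skip
j=6: -14≤-10, i=1, swap(1,6) ⇒ [-11,-14,0,-2,-7,1,-3,-5,2,-10]
j=7: -5>-10, skip
j=8: 2>-10, skip
(after j=8) v = [-11,-14,0,-2,-7,1,-3,-5,2,-10]

[-11,-14,0,-2,-7,1,-3,-5,2,-10]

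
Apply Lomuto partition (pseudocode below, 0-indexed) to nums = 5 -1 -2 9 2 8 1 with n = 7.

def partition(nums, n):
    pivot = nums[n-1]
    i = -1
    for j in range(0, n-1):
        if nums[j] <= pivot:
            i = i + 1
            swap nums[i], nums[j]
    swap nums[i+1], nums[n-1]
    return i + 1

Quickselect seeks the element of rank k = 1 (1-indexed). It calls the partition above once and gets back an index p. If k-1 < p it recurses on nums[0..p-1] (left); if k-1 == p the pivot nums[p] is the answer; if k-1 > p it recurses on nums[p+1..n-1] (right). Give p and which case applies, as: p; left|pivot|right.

pivot = nums[6] = 1; i = -1
j=0: nums[0]=5 > 1 → no swap
j=1: nums[1]=-1 ≤ 1 → i=0, swap nums[0],nums[1] → -1 5 -2 9 2 8 1
j=2: nums[2]=-2 ≤ 1 → i=1, swap nums[1],nums[2] → -1 -2 5 9 2 8 1
j=3: nums[3]=9 > 1 → no swap
j=4: nums[4]=2 > 1 → no swap
j=5: nums[5]=8 > 1 → no swap
final swap nums[2],nums[6] → -1 -2 1 9 2 8 5; return 2
p = 2; k-1 = 0 < 2 ⇒ left

2; left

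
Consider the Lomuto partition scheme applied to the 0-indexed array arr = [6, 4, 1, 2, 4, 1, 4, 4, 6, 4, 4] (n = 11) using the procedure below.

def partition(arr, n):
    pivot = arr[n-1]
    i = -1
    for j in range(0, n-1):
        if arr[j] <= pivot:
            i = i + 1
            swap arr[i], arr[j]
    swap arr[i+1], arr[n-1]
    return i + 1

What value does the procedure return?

pivot = arr[10] = 4; i = -1
j=0: arr[0]=6 > 4 → no swap
j=1: arr[1]=4 ≤ 4 → i=0, swap arr[0],arr[1] → [4, 6, 1, 2, 4, 1, 4, 4, 6, 4, 4]
j=2: arr[2]=1 ≤ 4 → i=1, swap arr[1],arr[2] → [4, 1, 6, 2, 4, 1, 4, 4, 6, 4, 4]
j=3: arr[3]=2 ≤ 4 → i=2, swap arr[2],arr[3] → [4, 1, 2, 6, 4, 1, 4, 4, 6, 4, 4]
j=4: arr[4]=4 ≤ 4 → i=3, swap arr[3],arr[4] → [4, 1, 2, 4, 6, 1, 4, 4, 6, 4, 4]
j=5: arr[5]=1 ≤ 4 → i=4, swap arr[4],arr[5] → [4, 1, 2, 4, 1, 6, 4, 4, 6, 4, 4]
j=6: arr[6]=4 ≤ 4 → i=5, swap arr[5],arr[6] → [4, 1, 2, 4, 1, 4, 6, 4, 6, 4, 4]
j=7: arr[7]=4 ≤ 4 → i=6, swap arr[6],arr[7] → [4, 1, 2, 4, 1, 4, 4, 6, 6, 4, 4]
j=8: arr[8]=6 > 4 → no swap
j=9: arr[9]=4 ≤ 4 → i=7, swap arr[7],arr[9] → [4, 1, 2, 4, 1, 4, 4, 4, 6, 6, 4]
final swap arr[8],arr[10] → [4, 1, 2, 4, 1, 4, 4, 4, 4, 6, 6]; return 8

8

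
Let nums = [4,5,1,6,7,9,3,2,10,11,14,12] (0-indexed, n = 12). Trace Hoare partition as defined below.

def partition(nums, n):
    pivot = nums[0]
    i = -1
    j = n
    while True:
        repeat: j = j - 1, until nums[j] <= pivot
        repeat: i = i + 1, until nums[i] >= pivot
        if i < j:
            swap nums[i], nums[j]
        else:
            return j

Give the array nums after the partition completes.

pivot = nums[0] = 4; i = -1, j = 12
j→7 (nums[7]=2≤4), i→0 (nums[0]=4≥4); i<j, swap → [2,5,1,6,7,9,3,4,10,11,14,12]
j→6 (nums[6]=3≤4), i→1 (nums[1]=5≥4); i<j, swap → [2,3,1,6,7,9,5,4,10,11,14,12]
j→2, i→3; i≥j, return j=2. nums = [2,3,1,6,7,9,5,4,10,11,14,12]

[2,3,1,6,7,9,5,4,10,11,14,12]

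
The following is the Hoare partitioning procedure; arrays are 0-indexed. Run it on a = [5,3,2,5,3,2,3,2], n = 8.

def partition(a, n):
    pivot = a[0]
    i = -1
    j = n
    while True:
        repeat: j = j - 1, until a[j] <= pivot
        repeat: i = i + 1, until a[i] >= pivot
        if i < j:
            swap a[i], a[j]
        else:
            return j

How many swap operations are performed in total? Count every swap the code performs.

2

pivot = a[0] = 5; i = -1, j = 8
j→7 (a[7]=2≤5), i→0 (a[0]=5≥5); i<j, swap → [2,3,2,5,3,2,3,5]
j→6 (a[6]=3≤5), i→3 (a[3]=5≥5); i<j, swap → [2,3,2,3,3,2,5,5]
j→5, i→6; i≥j, return j=5. a = [2,3,2,3,3,2,5,5]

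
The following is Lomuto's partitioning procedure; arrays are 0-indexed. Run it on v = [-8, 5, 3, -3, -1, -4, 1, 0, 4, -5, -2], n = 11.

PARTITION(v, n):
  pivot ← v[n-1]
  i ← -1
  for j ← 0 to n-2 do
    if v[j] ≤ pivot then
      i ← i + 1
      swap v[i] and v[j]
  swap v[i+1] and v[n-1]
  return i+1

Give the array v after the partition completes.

[-8, -3, -4, -5, -2, 3, 1, 0, 4, 5, -1]

pivot = v[10] = -2; i = -1
j=0: v[0]=-8 ≤ -2 → i=0, swap v[0],v[0] (no change) → [-8, 5, 3, -3, -1, -4, 1, 0, 4, -5, -2]
j=1: v[1]=5 > -2 → no swap
j=2: v[2]=3 > -2 → no swap
j=3: v[3]=-3 ≤ -2 → i=1, swap v[1],v[3] → [-8, -3, 3, 5, -1, -4, 1, 0, 4, -5, -2]
j=4: v[4]=-1 > -2 → no swap
j=5: v[5]=-4 ≤ -2 → i=2, swap v[2],v[5] → [-8, -3, -4, 5, -1, 3, 1, 0, 4, -5, -2]
j=6: v[6]=1 > -2 → no swap
j=7: v[7]=0 > -2 → no swap
j=8: v[8]=4 > -2 → no swap
j=9: v[9]=-5 ≤ -2 → i=3, swap v[3],v[9] → [-8, -3, -4, -5, -1, 3, 1, 0, 4, 5, -2]
final swap v[4],v[10] → [-8, -3, -4, -5, -2, 3, 1, 0, 4, 5, -1]; return 4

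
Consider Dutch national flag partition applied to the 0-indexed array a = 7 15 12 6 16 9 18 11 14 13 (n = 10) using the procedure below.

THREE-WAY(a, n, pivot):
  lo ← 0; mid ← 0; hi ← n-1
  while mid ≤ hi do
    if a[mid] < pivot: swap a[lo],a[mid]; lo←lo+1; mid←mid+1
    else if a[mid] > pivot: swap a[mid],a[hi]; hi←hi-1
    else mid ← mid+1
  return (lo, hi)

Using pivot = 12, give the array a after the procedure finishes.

pivot = 12; lo=0, mid=0, hi=9
a[mid]=7<12: swap a[0],a[0]; lo=1,mid=1 → 7 15 12 6 16 9 18 11 14 13
a[mid]=15>12: swap a[1],a[9]; hi=8 → 7 13 12 6 16 9 18 11 14 15
a[mid]=13>12: swap a[1],a[8]; hi=7 → 7 14 12 6 16 9 18 11 13 15
a[mid]=14>12: swap a[1],a[7]; hi=6 → 7 11 12 6 16 9 18 14 13 15
a[mid]=11<12: swap a[1],a[1]; lo=2,mid=2 → 7 11 12 6 16 9 18 14 13 15
a[mid]=12=12: mid=3
a[mid]=6<12: swap a[2],a[3]; lo=3,mid=4 → 7 11 6 12 16 9 18 14 13 15
a[mid]=16>12: swap a[4],a[6]; hi=5 → 7 11 6 12 18 9 16 14 13 15
a[mid]=18>12: swap a[4],a[5]; hi=4 → 7 11 6 12 9 18 16 14 13 15
a[mid]=9<12: swap a[3],a[4]; lo=4,mid=5 → 7 11 6 9 12 18 16 14 13 15
end: lo=4, hi=4; a = 7 11 6 9 12 18 16 14 13 15

7 11 6 9 12 18 16 14 13 15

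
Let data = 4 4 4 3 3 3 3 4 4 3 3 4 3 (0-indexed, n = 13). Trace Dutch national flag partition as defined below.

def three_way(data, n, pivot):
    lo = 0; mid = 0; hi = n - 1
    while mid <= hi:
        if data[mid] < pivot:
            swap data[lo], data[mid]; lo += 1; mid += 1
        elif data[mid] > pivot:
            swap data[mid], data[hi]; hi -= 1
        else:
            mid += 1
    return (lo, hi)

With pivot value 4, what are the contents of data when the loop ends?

3 3 3 3 3 3 3 4 4 4 4 4 4

pivot = 4; lo=0, mid=0, hi=12
data[mid]=4=4: mid=1
data[mid]=4=4: mid=2
data[mid]=4=4: mid=3
data[mid]=3<4: swap data[0],data[3]; lo=1,mid=4 → 3 4 4 4 3 3 3 4 4 3 3 4 3
data[mid]=3<4: swap data[1],data[4]; lo=2,mid=5 → 3 3 4 4 4 3 3 4 4 3 3 4 3
data[mid]=3<4: swap data[2],data[5]; lo=3,mid=6 → 3 3 3 4 4 4 3 4 4 3 3 4 3
data[mid]=3<4: swap data[3],data[6]; lo=4,mid=7 → 3 3 3 3 4 4 4 4 4 3 3 4 3
data[mid]=4=4: mid=8
data[mid]=4=4: mid=9
data[mid]=3<4: swap data[4],data[9]; lo=5,mid=10 → 3 3 3 3 3 4 4 4 4 4 3 4 3
data[mid]=3<4: swap data[5],data[10]; lo=6,mid=11 → 3 3 3 3 3 3 4 4 4 4 4 4 3
data[mid]=4=4: mid=12
data[mid]=3<4: swap data[6],data[12]; lo=7,mid=13 → 3 3 3 3 3 3 3 4 4 4 4 4 4
end: lo=7, hi=12; data = 3 3 3 3 3 3 3 4 4 4 4 4 4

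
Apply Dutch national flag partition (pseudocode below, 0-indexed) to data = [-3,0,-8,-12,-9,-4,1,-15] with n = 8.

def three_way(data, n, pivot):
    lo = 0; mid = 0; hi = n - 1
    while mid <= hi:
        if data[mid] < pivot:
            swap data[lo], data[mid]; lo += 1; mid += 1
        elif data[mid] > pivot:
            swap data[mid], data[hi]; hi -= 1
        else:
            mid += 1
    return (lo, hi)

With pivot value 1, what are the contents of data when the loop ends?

[-3,0,-8,-12,-9,-4,-15,1]

pivot = 1; lo=0, mid=0, hi=7
data[mid]=-3<1: swap data[0],data[0]; lo=1,mid=1 → [-3,0,-8,-12,-9,-4,1,-15]
data[mid]=0<1: swap data[1],data[1]; lo=2,mid=2 → [-3,0,-8,-12,-9,-4,1,-15]
data[mid]=-8<1: swap data[2],data[2]; lo=3,mid=3 → [-3,0,-8,-12,-9,-4,1,-15]
data[mid]=-12<1: swap data[3],data[3]; lo=4,mid=4 → [-3,0,-8,-12,-9,-4,1,-15]
data[mid]=-9<1: swap data[4],data[4]; lo=5,mid=5 → [-3,0,-8,-12,-9,-4,1,-15]
data[mid]=-4<1: swap data[5],data[5]; lo=6,mid=6 → [-3,0,-8,-12,-9,-4,1,-15]
data[mid]=1=1: mid=7
data[mid]=-15<1: swap data[6],data[7]; lo=7,mid=8 → [-3,0,-8,-12,-9,-4,-15,1]
end: lo=7, hi=7; data = [-3,0,-8,-12,-9,-4,-15,1]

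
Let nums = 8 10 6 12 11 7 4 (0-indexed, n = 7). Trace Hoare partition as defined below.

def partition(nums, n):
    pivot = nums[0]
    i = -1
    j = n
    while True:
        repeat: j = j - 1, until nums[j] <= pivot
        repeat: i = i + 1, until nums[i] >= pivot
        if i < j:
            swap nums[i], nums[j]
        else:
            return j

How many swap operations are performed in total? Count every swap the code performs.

pivot=8
j stops at 6 (4), i stops at 0 (8); swap ⇒ 4 10 6 12 11 7 8
j stops at 5 (7), i stops at 1 (10); swap ⇒ 4 7 6 12 11 10 8
j stops at 2, i stops at 3; i≥j ⇒ return 2. nums=4 7 6 12 11 10 8

2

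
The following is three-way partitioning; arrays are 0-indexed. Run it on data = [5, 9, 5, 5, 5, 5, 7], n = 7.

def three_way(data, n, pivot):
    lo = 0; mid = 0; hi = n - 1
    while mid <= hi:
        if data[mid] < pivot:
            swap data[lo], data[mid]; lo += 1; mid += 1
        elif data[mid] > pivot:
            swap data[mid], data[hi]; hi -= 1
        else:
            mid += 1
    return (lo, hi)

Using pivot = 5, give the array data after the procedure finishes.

lo=0 mid=0 hi=6
5=5: mid=1
9>5: swap(1,6), hi=5 ⇒ [5, 7, 5, 5, 5, 5, 9]
7>5: swap(1,5), hi=4 ⇒ [5, 5, 5, 5, 5, 7, 9]
5=5: mid=2
5=5: mid=3
5=5: mid=4
5=5: mid=5
done. lo=0 hi=4; data=[5, 5, 5, 5, 5, 7, 9]

[5, 5, 5, 5, 5, 7, 9]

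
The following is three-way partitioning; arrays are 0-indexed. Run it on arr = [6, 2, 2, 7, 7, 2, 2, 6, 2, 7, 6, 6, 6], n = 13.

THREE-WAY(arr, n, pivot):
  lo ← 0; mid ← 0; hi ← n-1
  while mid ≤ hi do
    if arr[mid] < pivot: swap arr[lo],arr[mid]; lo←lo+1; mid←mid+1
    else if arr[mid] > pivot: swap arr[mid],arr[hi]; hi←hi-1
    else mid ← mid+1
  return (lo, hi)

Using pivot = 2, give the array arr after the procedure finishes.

lo=0 mid=0 hi=12
6>2: swap(0,12), hi=11 ⇒ [6, 2, 2, 7, 7, 2, 2, 6, 2, 7, 6, 6, 6]
6>2: swap(0,11), hi=10 ⇒ [6, 2, 2, 7, 7, 2, 2, 6, 2, 7, 6, 6, 6]
6>2: swap(0,10), hi=9 ⇒ [6, 2, 2, 7, 7, 2, 2, 6, 2, 7, 6, 6, 6]
6>2: swap(0,9), hi=8 ⇒ [7, 2, 2, 7, 7, 2, 2, 6, 2, 6, 6, 6, 6]
7>2: swap(0,8), hi=7 ⇒ [2, 2, 2, 7, 7, 2, 2, 6, 7, 6, 6, 6, 6]
2=2: mid=1
2=2: mid=2
2=2: mid=3
7>2: swap(3,7), hi=6 ⇒ [2, 2, 2, 6, 7, 2, 2, 7, 7, 6, 6, 6, 6]
6>2: swap(3,6), hi=5 ⇒ [2, 2, 2, 2, 7, 2, 6, 7, 7, 6, 6, 6, 6]
2=2: mid=4
7>2: swap(4,5), hi=4 ⇒ [2, 2, 2, 2, 2, 7, 6, 7, 7, 6, 6, 6, 6]
2=2: mid=5
done. lo=0 hi=4; arr=[2, 2, 2, 2, 2, 7, 6, 7, 7, 6, 6, 6, 6]

[2, 2, 2, 2, 2, 7, 6, 7, 7, 6, 6, 6, 6]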